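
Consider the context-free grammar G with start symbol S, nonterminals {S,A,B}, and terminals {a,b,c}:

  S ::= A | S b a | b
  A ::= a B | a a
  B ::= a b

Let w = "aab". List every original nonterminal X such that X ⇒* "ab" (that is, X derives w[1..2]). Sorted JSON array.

CNF form of G:
  S -> S X2 | T0 B | T0 T0 | b
  A -> T0 B | T0 T0
  B -> T0 T1
  T0 -> a
  T1 -> b
  X2 -> T1 T0

Fill CYK table bottom-up — only the sub-triangle for w[1..2]:
  T[1,1] 'a' = {T0}  orig:{}
  T[2,2] 'b' = {S,T1}  orig:{S}
  T[1,2] 'ab' = {B}

Original NTs in T[1,2] deriving "ab": ["B"]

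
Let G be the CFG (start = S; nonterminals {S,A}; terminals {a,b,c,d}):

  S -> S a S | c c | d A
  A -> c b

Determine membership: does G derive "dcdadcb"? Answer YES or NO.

CNF form of G:
  S -> S X4 | T0 T0 | T3 A
  A -> T0 T1
  T0 -> c
  T1 -> b
  T2 -> a
  T3 -> d
  X4 -> T2 S

CYK table (by increasing span):
  cell(0,0) d: {T3}  orig:{}
  cell(1,1) c: {T0}  orig:{}
  cell(2,2) d: {T3}  orig:{}
  cell(3,3) a: {T2}  orig:{}
  cell(4,4) d: {T3}  orig:{}
  cell(5,5) c: {T0}  orig:{}
  cell(6,6) b: {T1}  orig:{}
  cell(0,1) dc: ∅
  cell(1,2) cd: ∅
  cell(2,3) da: ∅
  cell(3,4) ad: ∅
  cell(4,5) dc: ∅
  cell(5,6) cb: {A}
  cell(0,2) dcd: ∅
  cell(1,3) cda: ∅
  cell(2,4) dad: ∅
  cell(3,5) adc: ∅
  cell(4,6) dcb: {S}
  cell(0,3) dcda: ∅
  cell(1,4) cdad: ∅
  cell(2,5) dadc: ∅
  cell(3,6) adcb: {X4}  orig:{}
  cell(0,4) dcdad: ∅
  cell(1,5) cdadc: ∅
  cell(2,6) dadcb: ∅
  cell(0,5) dcdadc: ∅
  cell(1,6) cdadcb: ∅
  cell(0,6) dcdadcb: ∅

S ∉ T[0,6] ⇒ NO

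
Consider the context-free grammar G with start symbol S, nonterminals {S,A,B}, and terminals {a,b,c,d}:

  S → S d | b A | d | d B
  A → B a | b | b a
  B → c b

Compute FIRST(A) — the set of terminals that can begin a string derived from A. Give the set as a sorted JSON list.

FIRST sets, iterate to fixpoint:
iter 1:
  A via A→b: +{b}
  B via B→c b: +{c}
  S via S→b A: +{b}
  S via S→d: +{d}
  FIRST[S]={b,d}  FIRST[A]={b}  FIRST[B]={c}
iter 2:
  A via A→B a: +{c}
  FIRST[S]={b,d}  FIRST[A]={b,c}  FIRST[B]={c}
iter 3: done
  FIRST[S]={b,d}  FIRST[A]={b,c}  FIRST[B]={c}

FIRST(A) = ["b", "c"]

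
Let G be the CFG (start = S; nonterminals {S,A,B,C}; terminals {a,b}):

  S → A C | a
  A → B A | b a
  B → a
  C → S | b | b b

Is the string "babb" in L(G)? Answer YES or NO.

Convert to CNF:
  S -> A C | a
  A -> B A | T0 T1
  B -> a
  C -> A C | T0 T0 | a | b
  T0 -> b
  T1 -> a

CYK table (by increasing span):
  [0..0]={C,T0}  "b"  orig:{C}
  [1..1]={B,C,S,T1}  "a"  orig:{B,C,S}
  [2..2]={C,T0}  "b"  orig:{C}
  [3..3]={C,T0}  "b"  orig:{C}
  [0..1]={A}  "ba"
  [1..2]=∅  "ab"
  [2..3]={C}  "bb"
  [0..2]={C,S}  "bab"
  [1..3]=∅  "abb"
  [0..3]={C,S}  "babb"

S ∈ T[0,3] ⇒ YES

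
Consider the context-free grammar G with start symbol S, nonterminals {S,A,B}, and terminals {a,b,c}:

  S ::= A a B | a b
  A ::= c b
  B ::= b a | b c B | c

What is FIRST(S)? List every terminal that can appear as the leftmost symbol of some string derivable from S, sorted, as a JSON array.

Compute FIRST by fixpoint:
iter 1:
  A via A→c b: +{c}
  B via B→b a: +{b}
  B via B→c: +{c}
  S via S→A a B: +{c}
  S via S→a b: +{a}
  FIRST(S)={a,c}  FIRST(A)={c}  FIRST(B)={b,c}
iter 2: done
  FIRST(S)={a,c}  FIRST(A)={c}  FIRST(B)={b,c}

FIRST(S) = ["a", "c"]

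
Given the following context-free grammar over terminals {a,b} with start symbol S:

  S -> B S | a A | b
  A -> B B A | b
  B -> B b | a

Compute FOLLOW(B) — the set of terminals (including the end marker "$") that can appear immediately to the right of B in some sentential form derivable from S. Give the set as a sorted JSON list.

FIRST sets, iterate to fixpoint:
[1]
  A via A→b: +{b}
  B via B→a: +{a}
  S via S→B S: +{a}
  S via S→b: +{b}
  FIRST[S]={a,b}  FIRST[A]={b}  FIRST[B]={a}
[2]
  A via A→B B A: +{a}
  FIRST[S]={a,b}  FIRST[A]={a,b}  FIRST[B]={a}
[3] (stable)
  FIRST[S]={a,b}  FIRST[A]={a,b}  FIRST[B]={a}

FOLLOW iteration:
initialize: $ ∈ FOLLOW(S)
[1]
  A→B B A: FOLLOW(B) ⊇ FIRST(B) = {a}; new: +{a}
  A→B B A: FOLLOW(B) ⊇ FIRST(A) = {a,b}; new: +{b}
  S→a A: FOLLOW(A) ⊇ FOLLOW(S) ⊇ {$}; new: +{$}
  FOLLOW[S]={$}  FOLLOW[A]={$}  FOLLOW[B]={a,b}
[2] (stable)
  FOLLOW[S]={$}  FOLLOW[A]={$}  FOLLOW[B]={a,b}

FOLLOW(B) = ["a", "b"]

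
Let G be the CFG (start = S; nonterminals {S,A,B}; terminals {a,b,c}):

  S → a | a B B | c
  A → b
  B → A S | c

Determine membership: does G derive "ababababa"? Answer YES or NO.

Convert to CNF:
  S -> T0 X1 | a | c
  A -> b
  B -> A S | c
  T0 -> a
  X1 -> B B

CYK table (by increasing span):
  [0..0]={S,T0}  "a"  orig:{S}
  [1..1]={A}  "b"
  [2..2]={S,T0}  "a"  orig:{S}
  [3..3]={A}  "b"
  [4..4]={S,T0}  "a"  orig:{S}
  [5..5]={A}  "b"
  [6..6]={S,T0}  "a"  orig:{S}
  [7..7]={A}  "b"
  [8..8]={S,T0}  "a"  orig:{S}
  [0..1]=∅  "ab"
  [1..2]={B}  "ba"
  [2..3]=∅  "ab"
  [3..4]={B}  "ba"
  [4..5]=∅  "ab"
  [5..6]={B}  "ba"
  [6..7]=∅  "ab"
  [7..8]={B}  "ba"
  [0..2]=∅  "aba"
  [1..3]=∅  "bab"
  [2..4]=∅  "aba"
  [3..5]=∅  "bab"
  [4..6]=∅  "aba"
  [5..7]=∅  "bab"
  [6..8]=∅  "aba"
  [0..3]=∅  "abab"
  [1..4]={X1}  "baba"  orig:{}
  [2..5]=∅  "abab"
  [3..6]={X1}  "baba"  orig:{}
  [4..7]=∅  "abab"
  [5..8]={X1}  "baba"  orig:{}
  [0..4]={S}  "ababa"
  [1..5]=∅  "babab"
  [2..6]={S}  "ababa"
  [3..7]=∅  "babab"
  [4..8]={S}  "ababa"
  [0..5]=∅  "ababab"
  [1..6]={B}  "bababa"
  [2..7]=∅  "ababab"
  [3..8]={B}  "bababa"
  [0..6]=∅  "abababa"
  [1..7]=∅  "bababab"
  [2..8]=∅  "abababa"
  [0..7]=∅  "abababab"
  [1..8]={X1}  "babababa"  orig:{}
  [0..8]={S}  "ababababa"

S ∈ T[0,8] ⇒ YES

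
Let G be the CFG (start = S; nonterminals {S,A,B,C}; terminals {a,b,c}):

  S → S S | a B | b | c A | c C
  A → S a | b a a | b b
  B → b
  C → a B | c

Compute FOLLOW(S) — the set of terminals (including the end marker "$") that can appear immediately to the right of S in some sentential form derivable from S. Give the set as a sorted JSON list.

FIRST iteration:
[1]
  A via A→b a a: +{b}
  B via B→b: +{b}
  C via C→a B: +{a}
  C via C→c: +{c}
  S via S→a B: +{a}
  S via S→b: +{b}
  S via S→c A: +{c}
  FIRST(S)={a,b,c}  FIRST(A)={b}  FIRST(B)={b}  FIRST(C)={a,c}
[2]
  A via A→S a: +{a,c}
  FIRST(S)={a,b,c}  FIRST(A)={a,b,c}  FIRST(B)={b}  FIRST(C)={a,c}
[3] — fixpoint
  FIRST(S)={a,b,c}  FIRST(A)={a,b,c}  FIRST(B)={b}  FIRST(C)={a,c}

FOLLOW sets:
initialize: $ ∈ FOLLOW(S)
iter 1:
  A→S a: FOLLOW(S) ⊇ FIRST(a) = {a}; new: +{a}
  S→S S: FOLLOW(S) ⊇ FIRST(S) = {a,b,c}; new: +{b,c}
  S→a B: FOLLOW(B) ⊇ FOLLOW(S) ⊇ {$,a,b,c}; new: +{$,a,b,c}
  S→c A: FOLLOW(A) ⊇ FOLLOW(S) ⊇ {$,a,b,c}; new: +{$,a,b,c}
  S→c C: FOLLOW(C) ⊇ FOLLOW(S) ⊇ {$,a,b,c}; new: +{$,a,b,c}
  FOLLOW(S)={$,a,b,c}  FOLLOW(A)={$,a,b,c}  FOLLOW(B)={$,a,b,c}  FOLLOW(C)={$,a,b,c}
iter 2: (no change)
  FOLLOW(S)={$,a,b,c}  FOLLOW(A)={$,a,b,c}  FOLLOW(B)={$,a,b,c}  FOLLOW(C)={$,a,b,c}

FOLLOW(S) = ["$", "a", "b", "c"]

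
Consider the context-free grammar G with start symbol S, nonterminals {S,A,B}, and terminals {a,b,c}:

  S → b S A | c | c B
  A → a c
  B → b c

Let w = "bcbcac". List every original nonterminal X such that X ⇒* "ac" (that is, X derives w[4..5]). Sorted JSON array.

Convert to CNF:
  S -> T1 B | T2 X3 | c
  A -> T0 T1
  B -> T2 T1
  T0 -> a
  T1 -> c
  T2 -> b
  X3 -> S A

CYK fill — only the sub-triangle for w[4..5]:
  cell(4,4) a: {T0}  orig:{}
  cell(5,5) c: {S,T1}  orig:{S}
  cell(4,5) ac: {A}

Original NTs in T[4,5] deriving "ac": ["A"]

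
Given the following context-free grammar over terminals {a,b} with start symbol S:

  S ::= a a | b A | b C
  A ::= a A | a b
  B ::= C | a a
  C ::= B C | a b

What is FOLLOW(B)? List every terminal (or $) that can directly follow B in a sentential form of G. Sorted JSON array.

Compute FIRST by fixpoint:
iter 1:
  A via A→a A: +{a}
  B via B→a a: +{a}
  C via C→B C: +{a}
  S via S→a a: +{a}
  S via S→b A: +{b}
  FIRST[S]={a,b}  FIRST[A]={a}  FIRST[B]={a}  FIRST[C]={a}
iter 2: done
  FIRST[S]={a,b}  FIRST[A]={a}  FIRST[B]={a}  FIRST[C]={a}

Compute FOLLOW by fixpoint:
FOLLOW(S) := {$}
round 1:
  C→B C: FOLLOW(B) ⊇ FIRST(C) = {a}; new: +{a}
  S→b A: FOLLOW(A) ⊇ FOLLOW(S) ⊇ {$}; new: +{$}
  S→b C: FOLLOW(C) ⊇ FOLLOW(S) ⊇ {$}; new: +{$}
  FOLLOW(S)={$}  FOLLOW(A)={$}  FOLLOW(B)={a}  FOLLOW(C)={$}
round 2:
  B→C: FOLLOW(C) ⊇ FOLLOW(B) ⊇ {a}; new: +{a}
  FOLLOW(S)={$}  FOLLOW(A)={$}  FOLLOW(B)={a}  FOLLOW(C)={$,a}
round 3: — fixpoint
  FOLLOW(S)={$}  FOLLOW(A)={$}  FOLLOW(B)={a}  FOLLOW(C)={$,a}

FOLLOW(B) = ["a"]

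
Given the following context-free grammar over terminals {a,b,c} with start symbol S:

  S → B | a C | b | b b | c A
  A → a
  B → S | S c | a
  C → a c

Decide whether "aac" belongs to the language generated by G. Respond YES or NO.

CNF form of G:
  S -> S T0 | T0 A | T1 C | T2 T2 | a | b
  A -> a
  B -> S T0 | T0 A | T1 C | T2 T2 | a | b
  C -> T1 T0
  T0 -> c
  T1 -> a
  T2 -> b

Fill CYK table bottom-up:
  [0..0]={A,B,S,T1}  "a"  orig:{A,B,S}
  [1..1]={A,B,S,T1}  "a"  orig:{A,B,S}
  [2..2]={T0}  "c"  orig:{}
  [0..1]=∅  "aa"
  [1..2]={B,C,S}  "ac"
  [0..2]={B,S}  "aac"

S ∈ T[0,2] ⇒ YES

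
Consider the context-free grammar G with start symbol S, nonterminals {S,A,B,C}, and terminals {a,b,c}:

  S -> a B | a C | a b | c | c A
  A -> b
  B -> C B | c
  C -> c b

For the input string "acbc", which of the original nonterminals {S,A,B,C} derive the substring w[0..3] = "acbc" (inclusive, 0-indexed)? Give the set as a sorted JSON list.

CNF form of G:
  S -> T0 A | T2 B | T2 C | T2 T1 | c
  A -> b
  B -> C B | c
  C -> T0 T1
  T0 -> c
  T1 -> b
  T2 -> a

Fill CYK table bottom-up (cells [i..j] with 0 ≤ i ≤ j ≤ 3 only):
  T[0,0] 'a' = {T2}  orig:{}
  T[1,1] 'c' = {B,S,T0}  orig:{B,S}
  T[2,2] 'b' = {A,T1}  orig:{A}
  T[3,3] 'c' = {B,S,T0}  orig:{B,S}
  T[0,1] 'ac' = {S}
  T[1,2] 'cb' = {C,S}
  T[2,3] 'bc' = ∅
  T[0,2] 'acb' = {S}
  T[1,3] 'cbc' = {B}
  T[0,3] 'acbc' = {S}

Original NTs in T[0,3] deriving "acbc": ["S"]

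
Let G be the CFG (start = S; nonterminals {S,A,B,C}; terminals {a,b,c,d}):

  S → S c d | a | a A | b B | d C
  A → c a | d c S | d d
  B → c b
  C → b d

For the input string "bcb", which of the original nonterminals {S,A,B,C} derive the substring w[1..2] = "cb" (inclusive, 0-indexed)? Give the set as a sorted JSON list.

Convert to CNF:
  S -> S X5 | T1 A | T2 C | T3 B | a
  A -> T0 T1 | T2 T2 | T2 X4
  B -> T0 T3
  C -> T3 T2
  T0 -> c
  T1 -> a
  T2 -> d
  T3 -> b
  X4 -> T0 S
  X5 -> T0 T2

Fill CYK table bottom-up, restricted to cells inside w[1..2]:
  T[1,1] 'c' = {T0}  orig:{}
  T[2,2] 'b' = {T3}  orig:{}
  T[1,2] 'cb' = {B}

Original NTs in T[1,2] deriving "cb": ["B"]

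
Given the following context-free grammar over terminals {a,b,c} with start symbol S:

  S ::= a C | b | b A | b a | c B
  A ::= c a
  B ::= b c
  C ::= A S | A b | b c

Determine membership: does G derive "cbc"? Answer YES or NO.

CNF form of G:
  S -> T0 B | T1 C | T2 A | T2 T1 | b
  A -> T0 T1
  B -> T2 T0
  C -> A S | A T2 | T2 T0
  T0 -> c
  T1 -> a
  T2 -> b

CYK table (by increasing span):
  [0..0]={T0}  "c"  orig:{}
  [1..1]={S,T2}  "b"  orig:{S}
  [2..2]={T0}  "c"  orig:{}
  [0..1]=∅  "cb"
  [1..2]={B,C}  "bc"
  [0..2]={S}  "cbc"

S ∈ T[0,2] ⇒ YES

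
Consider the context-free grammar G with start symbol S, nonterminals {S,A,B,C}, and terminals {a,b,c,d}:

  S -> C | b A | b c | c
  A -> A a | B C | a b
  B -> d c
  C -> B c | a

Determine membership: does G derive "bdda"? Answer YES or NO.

CNF form of G:
  S -> B T3 | T1 A | T1 T3 | a | c
  A -> A T0 | B C | T0 T1
  B -> T2 T3
  C -> B T3 | a
  T0 -> a
  T1 -> b
  T2 -> d
  T3 -> c

CYK table (by increasing span):
  cell(0,0) b: {T1}  orig:{}
  cell(1,1) d: {T2}  orig:{}
  cell(2,2) d: {T2}  orig:{}
  cell(3,3) a: {C,S,T0}  orig:{C,S}
  cell(0,1) bd: ∅
  cell(1,2) dd: ∅
  cell(2,3) da: ∅
  cell(0,2) bdd: ∅
  cell(1,3) dda: ∅
  cell(0,3) bdda: ∅

S ∉ T[0,3] ⇒ NO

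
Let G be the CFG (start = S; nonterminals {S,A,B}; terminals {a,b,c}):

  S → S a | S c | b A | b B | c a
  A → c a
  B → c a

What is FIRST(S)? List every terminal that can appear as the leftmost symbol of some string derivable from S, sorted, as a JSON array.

FIRST sets, iterate to fixpoint:
pass 1:
  A via A→c a: +{c}
  B via B→c a: +{c}
  S via S→b A: +{b}
  S via S→c a: +{c}
  FIRST(S)={b,c}  FIRST(A)={c}  FIRST(B)={c}
pass 2: (stable)
  FIRST(S)={b,c}  FIRST(A)={c}  FIRST(B)={c}

FIRST(S) = ["b", "c"]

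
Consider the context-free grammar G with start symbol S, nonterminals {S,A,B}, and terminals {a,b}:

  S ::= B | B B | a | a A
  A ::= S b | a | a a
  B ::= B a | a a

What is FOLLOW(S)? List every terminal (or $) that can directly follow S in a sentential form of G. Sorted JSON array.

FIRST sets, iterate to fixpoint:
[1]
  A via A→a: +{a}
  B via B→a a: +{a}
  S via S→B: +{a}
  S: {a}  A: {a}  B: {a}
[2] (stable)
  S: {a}  A: {a}  B: {a}

FOLLOW sets:
initialize: $ ∈ FOLLOW(S)
round 1:
  A→S b: FOLLOW(S) ⊇ FIRST(b) = {b}; new: +{b}
  B→B a: FOLLOW(B) ⊇ FIRST(a) = {a}; new: +{a}
  S→B: FOLLOW(B) ⊇ FOLLOW(S) ⊇ {$,b}; new: +{$,b}
  S→a A: FOLLOW(A) ⊇ FOLLOW(S) ⊇ {$,b}; new: +{$,b}
  FOLLOW[S]={$,b}  FOLLOW[A]={$,b}  FOLLOW[B]={$,a,b}
round 2: (no change)
  FOLLOW[S]={$,b}  FOLLOW[A]={$,b}  FOLLOW[B]={$,a,b}

FOLLOW(S) = ["$", "b"]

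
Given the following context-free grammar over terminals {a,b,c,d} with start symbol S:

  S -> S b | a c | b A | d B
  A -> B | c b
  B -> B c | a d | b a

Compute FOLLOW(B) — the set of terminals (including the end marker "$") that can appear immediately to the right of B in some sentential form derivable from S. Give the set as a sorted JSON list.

FIRST sets, iterate to fixpoint:
round 1:
  A via A→c b: +{c}
  B via B→a d: +{a}
  B via B→b a: +{b}
  S via S→a c: +{a}
  S via S→b A: +{b}
  S via S→d B: +{d}
  FIRST(S)={a,b,d}  FIRST(A)={c}  FIRST(B)={a,b}
round 2:
  A via A→B: +{a,b}
  FIRST(S)={a,b,d}  FIRST(A)={a,b,c}  FIRST(B)={a,b}
round 3: (stable)
  FIRST(S)={a,b,d}  FIRST(A)={a,b,c}  FIRST(B)={a,b}

FOLLOW sets:
FOLLOW(S) := {$}
iter 1:
  B→B c: FOLLOW(B) ⊇ FIRST(c) = {c}; new: +{c}
  S→S b: FOLLOW(S) ⊇ FIRST(b) = {b}; new: +{b}
  S→b A: FOLLOW(A) ⊇ FOLLOW(S) ⊇ {$,b}; new: +{$,b}
  S→d B: FOLLOW(B) ⊇ FOLLOW(S) ⊇ {$,b}; new: +{$,b}
  S: {$,b}  A: {$,b}  B: {$,b,c}
iter 2: (stable)
  S: {$,b}  A: {$,b}  B: {$,b,c}

FOLLOW(B) = ["$", "b", "c"]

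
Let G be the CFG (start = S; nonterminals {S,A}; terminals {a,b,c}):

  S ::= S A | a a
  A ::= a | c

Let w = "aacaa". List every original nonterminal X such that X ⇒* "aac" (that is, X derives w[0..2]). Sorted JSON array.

CNF form of G:
  S -> S A | T0 T0
  A -> a | c
  T0 -> a

Fill CYK table bottom-up, restricted to cells inside w[0..2]:
  T[0,0] 'a' = {A,T0}  orig:{A}
  T[1,1] 'a' = {A,T0}  orig:{A}
  T[2,2] 'c' = {A}
  T[0,1] 'aa' = {S}
  T[1,2] 'ac' = ∅
  T[0,2] 'aac' = {S}

Original NTs in T[0,2] deriving "aac": ["S"]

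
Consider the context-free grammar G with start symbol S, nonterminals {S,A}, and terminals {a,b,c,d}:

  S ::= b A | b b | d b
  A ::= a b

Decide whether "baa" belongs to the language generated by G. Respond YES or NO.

CNF form of G:
  S -> T1 A | T1 T1 | T2 T1
  A -> T0 T1
  T0 -> a
  T1 -> b
  T2 -> d

CYK fill:
  T[0,0] 'b' = {T1}  orig:{}
  T[1,1] 'a' = {T0}  orig:{}
  T[2,2] 'a' = {T0}  orig:{}
  T[0,1] 'ba' = ∅
  T[1,2] 'aa' = ∅
  T[0,2] 'baa' = ∅

S ∉ T[0,2] ⇒ NO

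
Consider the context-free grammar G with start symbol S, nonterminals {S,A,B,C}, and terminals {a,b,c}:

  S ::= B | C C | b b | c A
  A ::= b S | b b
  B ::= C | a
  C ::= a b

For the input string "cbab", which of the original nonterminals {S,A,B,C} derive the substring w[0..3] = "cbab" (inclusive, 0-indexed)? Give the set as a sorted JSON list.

CNF form of G:
  S -> C C | T0 T0 | T1 T0 | T2 A | a
  A -> T0 S | T0 T0
  B -> T1 T0 | a
  C -> T1 T0
  T0 -> b
  T1 -> a
  T2 -> c

Fill CYK table bottom-up, restricted to cells inside w[0..3]:
  T[0,0] 'c' = {T2}  orig:{}
  T[1,1] 'b' = {T0}  orig:{}
  T[2,2] 'a' = {B,S,T1}  orig:{B,S}
  T[3,3] 'b' = {T0}  orig:{}
  T[0,1] 'cb' = ∅
  T[1,2] 'ba' = {A}
  T[2,3] 'ab' = {B,C,S}
  T[0,2] 'cba' = {S}
  T[1,3] 'bab' = {A}
  T[0,3] 'cbab' = {S}

Original NTs in T[0,3] deriving "cbab": ["S"]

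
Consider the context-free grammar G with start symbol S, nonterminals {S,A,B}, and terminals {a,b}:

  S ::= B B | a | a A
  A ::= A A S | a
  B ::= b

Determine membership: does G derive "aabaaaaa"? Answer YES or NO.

Convert to CNF:
  S -> B B | T0 A | a
  A -> A X1 | a
  B -> b
  T0 -> a
  X1 -> A S

Fill CYK table bottom-up:
  T[0,0] 'a' = {A,S,T0}  orig:{A,S}
  T[1,1] 'a' = {A,S,T0}  orig:{A,S}
  T[2,2] 'b' = {B}
  T[3,3] 'a' = {A,S,T0}  orig:{A,S}
  T[4,4] 'a' = {A,S,T0}  orig:{A,S}
  T[5,5] 'a' = {A,S,T0}  orig:{A,S}
  T[6,6] 'a' = {A,S,T0}  orig:{A,S}
  T[7,7] 'a' = {A,S,T0}  orig:{A,S}
  T[0,1] 'aa' = {S,X1}  orig:{S}
  T[1,2] 'ab' = ∅
  T[2,3] 'ba' = ∅
  T[3,4] 'aa' = {S,X1}  orig:{S}
  T[4,5] 'aa' = {S,X1}  orig:{S}
  T[5,6] 'aa' = {S,X1}  orig:{S}
  T[6,7] 'aa' = {S,X1}  orig:{S}
  T[0,2] 'aab' = ∅
  T[1,3] 'aba' = ∅
  T[2,4] 'baa' = ∅
  T[3,5] 'aaa' = {A,X1}  orig:{A}
  T[4,6] 'aaa' = {A,X1}  orig:{A}
  T[5,7] 'aaa' = {A,X1}  orig:{A}
  T[0,3] 'aaba' = ∅
  T[1,4] 'abaa' = ∅
  T[2,5] 'baaa' = ∅
  T[3,6] 'aaaa' = {A,S,X1}  orig:{A,S}
  T[4,7] 'aaaa' = {A,S,X1}  orig:{A,S}
  T[0,4] 'aabaa' = ∅
  T[1,5] 'abaaa' = ∅
  T[2,6] 'baaaa' = ∅
  T[3,7] 'aaaaa' = {A,S,X1}  orig:{A,S}
  T[0,5] 'aabaaa' = ∅
  T[1,6] 'abaaaa' = ∅
  T[2,7] 'baaaaa' = ∅
  T[0,6] 'aabaaaa' = ∅
  T[1,7] 'abaaaaa' = ∅
  T[0,7] 'aabaaaaa' = ∅

S ∉ T[0,7] ⇒ NO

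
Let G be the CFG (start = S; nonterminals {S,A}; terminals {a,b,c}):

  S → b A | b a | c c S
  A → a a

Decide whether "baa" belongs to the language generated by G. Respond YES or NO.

CNF form of G:
  S -> T1 A | T1 T0 | T2 X3
  A -> T0 T0
  T0 -> a
  T1 -> b
  T2 -> c
  X3 -> T2 S

CYK fill:
  cell(0,0) b: {T1}  orig:{}
  cell(1,1) a: {T0}  orig:{}
  cell(2,2) a: {T0}  orig:{}
  cell(0,1) ba: {S}
  cell(1,2) aa: {A}
  cell(0,2) baa: {S}

S ∈ T[0,2] ⇒ YES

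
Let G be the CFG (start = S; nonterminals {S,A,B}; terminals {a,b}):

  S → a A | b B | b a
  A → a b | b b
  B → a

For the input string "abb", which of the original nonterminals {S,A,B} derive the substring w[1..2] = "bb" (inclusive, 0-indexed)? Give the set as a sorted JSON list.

Convert to CNF:
  S -> T0 A | T1 B | T1 T0
  A -> T0 T1 | T1 T1
  B -> a
  T0 -> a
  T1 -> b

CYK table (by increasing span) — only the sub-triangle for w[1..2]:
  cell(1,1) b: {T1}  orig:{}
  cell(2,2) b: {T1}  orig:{}
  cell(1,2) bb: {A}

Original NTs in T[1,2] deriving "bb": ["A"]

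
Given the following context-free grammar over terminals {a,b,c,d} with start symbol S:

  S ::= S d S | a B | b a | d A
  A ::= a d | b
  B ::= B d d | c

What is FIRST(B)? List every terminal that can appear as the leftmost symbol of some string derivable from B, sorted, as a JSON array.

Compute FIRST by fixpoint:
pass 1:
  A via A→a d: +{a}
  A via A→b: +{b}
  B via B→c: +{c}
  S via S→a B: +{a}
  S via S→b a: +{b}
  S via S→d A: +{d}
  S: {a,b,d}  A: {a,b}  B: {c}
pass 2: done
  S: {a,b,d}  A: {a,b}  B: {c}

FIRST(B) = ["c"]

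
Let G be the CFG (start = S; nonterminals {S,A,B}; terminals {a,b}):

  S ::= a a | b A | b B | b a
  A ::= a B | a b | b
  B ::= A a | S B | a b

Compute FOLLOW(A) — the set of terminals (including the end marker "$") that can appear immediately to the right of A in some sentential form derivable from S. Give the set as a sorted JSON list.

FIRST iteration:
pass 1:
  A via A→a B: +{a}
  A via A→b: +{b}
  B via B→A a: +{a,b}
  S via S→a a: +{a}
  S via S→b A: +{b}
  FIRST[S]={a,b}  FIRST[A]={a,b}  FIRST[B]={a,b}
pass 2: done
  FIRST[S]={a,b}  FIRST[A]={a,b}  FIRST[B]={a,b}

FOLLOW sets:
FOLLOW(S) := {$}
pass 1:
  B→A a: FOLLOW(A) ⊇ FIRST(a) = {a}; new: +{a}
  B→S B: FOLLOW(S) ⊇ FIRST(B) = {a,b}; new: +{a,b}
  S→b A: FOLLOW(A) ⊇ FOLLOW(S) ⊇ {$,a,b}; new: +{$,b}
  S→b B: FOLLOW(B) ⊇ FOLLOW(S) ⊇ {$,a,b}; new: +{$,a,b}
  FOLLOW(S)={$,a,b}  FOLLOW(A)={$,a,b}  FOLLOW(B)={$,a,b}
pass 2: — fixpoint
  FOLLOW(S)={$,a,b}  FOLLOW(A)={$,a,b}  FOLLOW(B)={$,a,b}

FOLLOW(A) = ["$", "a", "b"]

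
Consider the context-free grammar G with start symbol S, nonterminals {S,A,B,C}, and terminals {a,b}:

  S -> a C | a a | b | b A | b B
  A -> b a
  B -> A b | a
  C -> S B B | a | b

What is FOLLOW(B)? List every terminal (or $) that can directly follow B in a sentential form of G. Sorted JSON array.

Compute FIRST by fixpoint:
round 1:
  A via A→b a: +{b}
  B via B→A b: +{b}
  B via B→a: +{a}
  C via C→a: +{a}
  C via C→b: +{b}
  S via S→a C: +{a}
  S via S→b: +{b}
  S: {a,b}  A: {b}  B: {a,b}  C: {a,b}
round 2: done
  S: {a,b}  A: {b}  B: {a,b}  C: {a,b}

FOLLOW iteration:
initialize: $ ∈ FOLLOW(S)
pass 1:
  B→A b: FOLLOW(A) ⊇ FIRST(b) = {b}; new: +{b}
  C→S B B: FOLLOW(S) ⊇ FIRST(B) = {a,b}; new: +{a,b}
  C→S B B: FOLLOW(B) ⊇ FIRST(B) = {a,b}; new: +{a,b}
  S→a C: FOLLOW(C) ⊇ FOLLOW(S) ⊇ {$,a,b}; new: +{$,a,b}
  S→b A: FOLLOW(A) ⊇ FOLLOW(S) ⊇ {$,a,b}; new: +{$,a}
  S→b B: FOLLOW(B) ⊇ FOLLOW(S) ⊇ {$,a,b}; new: +{$}
  FOLLOW(S)={$,a,b}  FOLLOW(A)={$,a,b}  FOLLOW(B)={$,a,b}  FOLLOW(C)={$,a,b}
pass 2: (stable)
  FOLLOW(S)={$,a,b}  FOLLOW(A)={$,a,b}  FOLLOW(B)={$,a,b}  FOLLOW(C)={$,a,b}

FOLLOW(B) = ["$", "a", "b"]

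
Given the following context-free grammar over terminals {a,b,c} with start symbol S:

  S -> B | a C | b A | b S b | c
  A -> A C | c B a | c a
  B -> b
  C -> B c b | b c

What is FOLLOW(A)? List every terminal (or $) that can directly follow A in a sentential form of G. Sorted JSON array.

FIRST sets, iterate to fixpoint:
round 1:
  A via A→c B a: +{c}
  B via B→b: +{b}
  C via C→B c b: +{b}
  S via S→B: +{b}
  S via S→a C: +{a}
  S via S→c: +{c}
  FIRST(S)={a,b,c}  FIRST(A)={c}  FIRST(B)={b}  FIRST(C)={b}
round 2: — fixpoint
  FIRST(S)={a,b,c}  FIRST(A)={c}  FIRST(B)={b}  FIRST(C)={b}

Compute FOLLOW by fixpoint:
FOLLOW(S) := {$}
iter 1:
  A→A C: FOLLOW(A) ⊇ FIRST(C) = {b}; new: +{b}
  A→A C: FOLLOW(C) ⊇ FOLLOW(A) ⊇ {b}; new: +{b}
  A→c B a: FOLLOW(B) ⊇ FIRST(a) = {a}; new: +{a}
  C→B c b: FOLLOW(B) ⊇ FIRST(c) = {c}; new: +{c}
  S→B: FOLLOW(B) ⊇ FOLLOW(S) ⊇ {$}; new: +{$}
  S→a C: FOLLOW(C) ⊇ FOLLOW(S) ⊇ {$}; new: +{$}
  S→b A: FOLLOW(A) ⊇ FOLLOW(S) ⊇ {$}; new: +{$}
  S→b S b: FOLLOW(S) ⊇ FIRST(b) = {b}; new: +{b}
  S: {$,b}  A: {$,b}  B: {$,a,c}  C: {$,b}
iter 2:
  S→B: FOLLOW(B) ⊇ FOLLOW(S) ⊇ {$,b}; new: +{b}
  S: {$,b}  A: {$,b}  B: {$,a,b,c}  C: {$,b}
iter 3: (no change)
  S: {$,b}  A: {$,b}  B: {$,a,b,c}  C: {$,b}

FOLLOW(A) = ["$", "b"]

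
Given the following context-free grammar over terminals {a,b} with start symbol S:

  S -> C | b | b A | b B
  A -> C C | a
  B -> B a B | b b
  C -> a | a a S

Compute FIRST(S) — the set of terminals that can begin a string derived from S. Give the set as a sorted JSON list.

FIRST iteration:
round 1:
  A via A→a: +{a}
  B via B→b b: +{b}
  C via C→a: +{a}
  S via S→C: +{a}
  S via S→b: +{b}
  S: {a,b}  A: {a}  B: {b}  C: {a}
round 2: (no change)
  S: {a,b}  A: {a}  B: {b}  C: {a}

FIRST(S) = ["a", "b"]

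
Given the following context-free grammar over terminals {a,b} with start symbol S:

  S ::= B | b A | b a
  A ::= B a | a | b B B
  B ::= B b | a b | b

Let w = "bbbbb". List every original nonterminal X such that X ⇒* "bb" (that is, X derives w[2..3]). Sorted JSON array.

Convert to CNF:
  S -> B T1 | T0 T1 | T1 A | T1 T0 | b
  A -> B T0 | T1 X2 | a
  B -> B T1 | T0 T1 | b
  T0 -> a
  T1 -> b
  X2 -> B B

Fill CYK table bottom-up — only the sub-triangle for w[2..3]:
  [2..2]={B,S,T1}  "b"  orig:{B,S}
  [3..3]={B,S,T1}  "b"  orig:{B,S}
  [2..3]={B,S,X2}  "bb"  orig:{B,S}

Original NTs in T[2,3] deriving "bb": ["B", "S"]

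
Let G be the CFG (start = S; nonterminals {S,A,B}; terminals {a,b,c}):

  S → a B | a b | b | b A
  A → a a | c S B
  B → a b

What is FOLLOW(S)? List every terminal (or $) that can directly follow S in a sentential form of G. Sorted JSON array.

Compute FIRST by fixpoint:
round 1:
  A via A→a a: +{a}
  A via A→c S B: +{c}
  B via B→a b: +{a}
  S via S→a B: +{a}
  S via S→b: +{b}
  FIRST(S)={a,b}  FIRST(A)={a,c}  FIRST(B)={a}
round 2: — fixpoint
  FIRST(S)={a,b}  FIRST(A)={a,c}  FIRST(B)={a}

Compute FOLLOW by fixpoint:
seed FOLLOW(S) with $
[1]
  A→c S B: FOLLOW(S) ⊇ FIRST(B) = {a}; new: +{a}
  S→a B: FOLLOW(B) ⊇ FOLLOW(S) ⊇ {$,a}; new: +{$,a}
  S→b A: FOLLOW(A) ⊇ FOLLOW(S) ⊇ {$,a}; new: +{$,a}
  FOLLOW[S]={$,a}  FOLLOW[A]={$,a}  FOLLOW[B]={$,a}
[2] (stable)
  FOLLOW[S]={$,a}  FOLLOW[A]={$,a}  FOLLOW[B]={$,a}

FOLLOW(S) = ["$", "a"]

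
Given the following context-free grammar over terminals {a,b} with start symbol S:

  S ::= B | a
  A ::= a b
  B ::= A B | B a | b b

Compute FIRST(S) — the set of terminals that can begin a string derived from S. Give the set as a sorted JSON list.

Compute FIRST by fixpoint:
iter 1:
  A via A→a b: +{a}
  B via B→A B: +{a}
  B via B→b b: +{b}
  S via S→B: +{a,b}
  FIRST[S]={a,b}  FIRST[A]={a}  FIRST[B]={a,b}
iter 2: — fixpoint
  FIRST[S]={a,b}  FIRST[A]={a}  FIRST[B]={a,b}

FIRST(S) = ["a", "b"]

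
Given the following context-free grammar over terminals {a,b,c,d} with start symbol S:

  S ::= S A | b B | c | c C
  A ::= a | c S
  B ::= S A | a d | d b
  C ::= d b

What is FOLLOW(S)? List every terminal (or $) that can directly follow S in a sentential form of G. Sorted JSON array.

Compute FIRST by fixpoint:
pass 1:
  A via A→a: +{a}
  A via A→c S: +{c}
  B via B→a d: +{a}
  B via B→d b: +{d}
  C via C→d b: +{d}
  S via S→b B: +{b}
  S via S→c: +{c}
  FIRST[S]={b,c}  FIRST[A]={a,c}  FIRST[B]={a,d}  FIRST[C]={d}
pass 2:
  B via B→S A: +{b,c}
  FIRST[S]={b,c}  FIRST[A]={a,c}  FIRST[B]={a,b,c,d}  FIRST[C]={d}
pass 3: (stable)
  FIRST[S]={b,c}  FIRST[A]={a,c}  FIRST[B]={a,b,c,d}  FIRST[C]={d}

Compute FOLLOW by fixpoint:
FOLLOW(S) := {$}
[1]
  B→S A: FOLLOW(S) ⊇ FIRST(A) = {a,c}; new: +{a,c}
  S→S A: FOLLOW(A) ⊇ FOLLOW(S) ⊇ {$,a,c}; new: +{$,a,c}
  S→b B: FOLLOW(B) ⊇ FOLLOW(S) ⊇ {$,a,c}; new: +{$,a,c}
  S→c C: FOLLOW(C) ⊇ FOLLOW(S) ⊇ {$,a,c}; new: +{$,a,c}
  FOLLOW[S]={$,a,c}  FOLLOW[A]={$,a,c}  FOLLOW[B]={$,a,c}  FOLLOW[C]={$,a,c}
[2] (stable)
  FOLLOW[S]={$,a,c}  FOLLOW[A]={$,a,c}  FOLLOW[B]={$,a,c}  FOLLOW[C]={$,a,c}

FOLLOW(S) = ["$", "a", "c"]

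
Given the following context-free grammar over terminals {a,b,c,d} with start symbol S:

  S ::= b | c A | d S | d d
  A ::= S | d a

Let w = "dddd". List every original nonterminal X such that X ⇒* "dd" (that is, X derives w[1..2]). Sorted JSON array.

CNF form of G:
  S -> T0 A | T1 S | T1 T1 | b
  A -> T0 A | T1 S | T1 T1 | T1 T2 | b
  T0 -> c
  T1 -> d
  T2 -> a

Fill CYK table bottom-up (cells [i..j] with 1 ≤ i ≤ j ≤ 2 only):
  T[1,1] 'd' = {T1}  orig:{}
  T[2,2] 'd' = {T1}  orig:{}
  T[1,2] 'dd' = {A,S}

Original NTs in T[1,2] deriving "dd": ["A", "S"]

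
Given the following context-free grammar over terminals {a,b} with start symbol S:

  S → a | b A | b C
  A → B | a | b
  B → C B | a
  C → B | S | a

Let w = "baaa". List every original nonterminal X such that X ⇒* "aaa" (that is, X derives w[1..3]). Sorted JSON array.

CNF form of G:
  S -> T0 A | T0 C | a
  A -> C B | a | b
  B -> C B | a
  C -> C B | T0 A | T0 C | a
  T0 -> b

CYK fill (cells [i..j] with 1 ≤ i ≤ j ≤ 3 only):
  T[1,1] 'a' = {A,B,C,S}
  T[2,2] 'a' = {A,B,C,S}
  T[3,3] 'a' = {A,B,C,S}
  T[1,2] 'aa' = {A,B,C}
  T[2,3] 'aa' = {A,B,C}
  T[1,3] 'aaa' = {A,B,C}

Original NTs in T[1,3] deriving "aaa": ["A", "B", "C"]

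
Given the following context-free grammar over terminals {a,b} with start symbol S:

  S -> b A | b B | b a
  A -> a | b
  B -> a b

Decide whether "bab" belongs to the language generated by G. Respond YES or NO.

Convert to CNF:
  S -> T1 A | T1 B | T1 T0
  A -> a | b
  B -> T0 T1
  T0 -> a
  T1 -> b

CYK table (by increasing span):
  T[0,0] 'b' = {A,T1}  orig:{A}
  T[1,1] 'a' = {A,T0}  orig:{A}
  T[2,2] 'b' = {A,T1}  orig:{A}
  T[0,1] 'ba' = {S}
  T[1,2] 'ab' = {B}
  T[0,2] 'bab' = {S}

S ∈ T[0,2] ⇒ YES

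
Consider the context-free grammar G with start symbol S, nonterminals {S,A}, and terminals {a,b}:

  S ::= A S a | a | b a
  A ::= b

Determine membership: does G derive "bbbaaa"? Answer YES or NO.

Convert to CNF:
  S -> A X2 | T1 T0 | a
  A -> b
  T0 -> a
  T1 -> b
  X2 -> S T0

CYK table (by increasing span):
  [0..0]={A,T1}  "b"  orig:{A}
  [1..1]={A,T1}  "b"  orig:{A}
  [2..2]={A,T1}  "b"  orig:{A}
  [3..3]={S,T0}  "a"  orig:{S}
  [4..4]={S,T0}  "a"  orig:{S}
  [5..5]={S,T0}  "a"  orig:{S}
  [0..1]=∅  "bb"
  [1..2]=∅  "bb"
  [2..3]={S}  "ba"
  [3..4]={X2}  "aa"  orig:{}
  [4..5]={X2}  "aa"  orig:{}
  [0..2]=∅  "bbb"
  [1..3]=∅  "bba"
  [2..4]={S,X2}  "baa"  orig:{S}
  [3..5]=∅  "aaa"
  [0..3]=∅  "bbba"
  [1..4]={S}  "bbaa"
  [2..5]={X2}  "baaa"  orig:{}
  [0..4]=∅  "bbbaa"
  [1..5]={S,X2}  "bbaaa"  orig:{S}
  [0..5]={S}  "bbbaaa"

S ∈ T[0,5] ⇒ YES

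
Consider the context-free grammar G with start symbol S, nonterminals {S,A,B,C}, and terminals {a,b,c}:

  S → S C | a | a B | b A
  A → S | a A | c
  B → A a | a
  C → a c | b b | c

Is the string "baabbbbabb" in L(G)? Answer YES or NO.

Convert to CNF:
  S -> S C | T0 B | T1 A | a
  A -> S C | T0 A | T0 B | T1 A | a | c
  B -> A T0 | a
  C -> T0 T2 | T1 T1 | c
  T0 -> a
  T1 -> b
  T2 -> c

CYK fill:
  cell(0,0) b: {T1}  orig:{}
  cell(1,1) a: {A,B,S,T0}  orig:{A,B,S}
  cell(2,2) a: {A,B,S,T0}  orig:{A,B,S}
  cell(3,3) b: {T1}  orig:{}
  cell(4,4) b: {T1}  orig:{}
  cell(5,5) b: {T1}  orig:{}
  cell(6,6) b: {T1}  orig:{}
  cell(7,7) a: {A,B,S,T0}  orig:{A,B,S}
  cell(8,8) b: {T1}  orig:{}
  cell(9,9) b: {T1}  orig:{}
  cell(0,1) ba: {A,S}
  cell(1,2) aa: {A,B,S}
  cell(2,3) ab: ∅
  cell(3,4) bb: {C}
  cell(4,5) bb: {C}
  cell(5,6) bb: {C}
  cell(6,7) ba: {A,S}
  cell(7,8) ab: ∅
  cell(8,9) bb: {C}
  cell(0,2) baa: {A,B,S}
  cell(1,3) aab: ∅
  cell(2,4) abb: {A,S}
  cell(3,5) bbb: ∅
  cell(4,6) bbb: ∅
  cell(5,7) bba: {A,S}
  cell(6,8) bab: ∅
  cell(7,9) abb: {A,S}
  cell(0,3) baab: ∅
  cell(1,4) aabb: {A,S}
  cell(2,5) abbb: ∅
  cell(3,6) bbbb: ∅
  cell(4,7) bbba: {A,S}
  cell(5,8) bbab: ∅
  cell(6,9) babb: {A,S}
  cell(0,4) baabb: {A,S}
  cell(1,5) aabbb: ∅
  cell(2,6) abbbb: {A,S}
  cell(3,7) bbbba: {A,S}
  cell(4,8) bbbab: ∅
  cell(5,9) bbabb: {A,S}
  cell(0,5) baabbb: ∅
  cell(1,6) aabbbb: {A,S}
  cell(2,7) abbbba: {A,B}
  cell(3,8) bbbbab: ∅
  cell(4,9) bbbabb: {A,S}
  cell(0,6) baabbbb: {A,S}
  cell(1,7) aabbbba: {A,B,S}
  cell(2,8) abbbbab: ∅
  cell(3,9) bbbbabb: {A,S}
  cell(0,7) baabbbba: {A,B,S}
  cell(1,8) aabbbbab: ∅
  cell(2,9) abbbbabb: {A}
  cell(0,8) baabbbbab: ∅
  cell(1,9) aabbbbabb: {A,S}
  cell(0,9) baabbbbabb: {A,S}

S ∈ T[0,9] ⇒ YES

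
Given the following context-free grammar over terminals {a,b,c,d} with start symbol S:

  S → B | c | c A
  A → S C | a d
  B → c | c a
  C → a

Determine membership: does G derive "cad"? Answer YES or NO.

CNF form of G:
  S -> T2 A | T2 T0 | c
  A -> S C | T0 T1
  B -> T2 T0 | c
  C -> a
  T0 -> a
  T1 -> d
  T2 -> c

Fill CYK table bottom-up:
  [0..0]={B,S,T2}  "c"  orig:{B,S}
  [1..1]={C,T0}  "a"  orig:{C}
  [2..2]={T1}  "d"  orig:{}
  [0..1]={A,B,S}  "ca"
  [1..2]={A}  "ad"
  [0..2]={S}  "cad"

S ∈ T[0,2] ⇒ YES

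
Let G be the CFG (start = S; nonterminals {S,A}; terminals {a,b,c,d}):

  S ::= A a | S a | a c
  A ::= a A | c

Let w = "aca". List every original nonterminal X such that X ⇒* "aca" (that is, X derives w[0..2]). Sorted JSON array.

Convert to CNF:
  S -> A T0 | S T0 | T0 T1
  A -> T0 A | c
  T0 -> a
  T1 -> c

Fill CYK table bottom-up (cells [i..j] with 0 ≤ i ≤ j ≤ 2 only):
  cell(0,0) a: {T0}  orig:{}
  cell(1,1) c: {A,T1}  orig:{A}
  cell(2,2) a: {T0}  orig:{}
  cell(0,1) ac: {A,S}
  cell(1,2) ca: {S}
  cell(0,2) aca: {S}

Original NTs in T[0,2] deriving "aca": ["S"]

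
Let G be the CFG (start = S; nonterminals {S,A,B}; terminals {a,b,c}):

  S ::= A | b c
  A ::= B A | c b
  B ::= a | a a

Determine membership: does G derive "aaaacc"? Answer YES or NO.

Convert to CNF:
  S -> B A | T0 T1 | T1 T0
  A -> B A | T0 T1
  B -> T2 T2 | a
  T0 -> c
  T1 -> b
  T2 -> a

Fill CYK table bottom-up:
  [0..0]={B,T2}  "a"  orig:{B}
  [1..1]={B,T2}  "a"  orig:{B}
  [2..2]={B,T2}  "a"  orig:{B}
  [3..3]={B,T2}  "a"  orig:{B}
  [4..4]={T0}  "c"  orig:{}
  [5..5]={T0}  "c"  orig:{}
  [0..1]={B}  "aa"
  [1..2]={B}  "aa"
  [2..3]={B}  "aa"
  [3..4]=∅  "ac"
  [4..5]=∅  "cc"
  [0..2]=∅  "aaa"
  [1..3]=∅  "aaa"
  [2..4]=∅  "aac"
  [3..5]=∅  "acc"
  [0..3]=∅  "aaaa"
  [1..4]=∅  "aaac"
  [2..5]=∅  "aacc"
  [0..4]=∅  "aaaac"
  [1..5]=∅  "aaacc"
  [0..5]=∅  "aaaacc"

S ∉ T[0,5] ⇒ NO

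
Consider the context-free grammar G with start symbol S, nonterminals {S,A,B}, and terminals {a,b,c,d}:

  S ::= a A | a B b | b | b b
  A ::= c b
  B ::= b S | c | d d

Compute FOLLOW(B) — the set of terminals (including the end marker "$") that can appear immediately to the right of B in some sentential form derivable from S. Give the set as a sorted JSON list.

Compute FIRST by fixpoint:
[1]
  A via A→c b: +{c}
  B via B→b S: +{b}
  B via B→c: +{c}
  B via B→d d: +{d}
  S via S→a A: +{a}
  S via S→b: +{b}
  FIRST(S)={a,b}  FIRST(A)={c}  FIRST(B)={b,c,d}
[2] (no change)
  FIRST(S)={a,b}  FIRST(A)={c}  FIRST(B)={b,c,d}

Compute FOLLOW by fixpoint:
seed FOLLOW(S) with $
pass 1:
  S→a A: FOLLOW(A) ⊇ FOLLOW(S) ⊇ {$}; new: +{$}
  S→a B b: FOLLOW(B) ⊇ FIRST(b) = {b}; new: +{b}
  S: {$}  A: {$}  B: {b}
pass 2:
  B→b S: FOLLOW(S) ⊇ FOLLOW(B) ⊇ {b}; new: +{b}
  S→a A: FOLLOW(A) ⊇ FOLLOW(S) ⊇ {$,b}; new: +{b}
  S: {$,b}  A: {$,b}  B: {b}
pass 3: (stable)
  S: {$,b}  A: {$,b}  B: {b}

FOLLOW(B) = ["b"]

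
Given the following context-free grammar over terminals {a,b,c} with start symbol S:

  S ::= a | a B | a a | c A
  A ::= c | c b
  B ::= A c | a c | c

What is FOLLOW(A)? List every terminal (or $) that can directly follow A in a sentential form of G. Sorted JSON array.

FIRST sets, iterate to fixpoint:
[1]
  A via A→c: +{c}
  B via B→A c: +{c}
  B via B→a c: +{a}
  S via S→a: +{a}
  S via S→c A: +{c}
  FIRST(S)={a,c}  FIRST(A)={c}  FIRST(B)={a,c}
[2] done
  FIRST(S)={a,c}  FIRST(A)={c}  FIRST(B)={a,c}

FOLLOW sets:
seed FOLLOW(S) with $
round 1:
  B→A c: FOLLOW(A) ⊇ FIRST(c) = {c}; new: +{c}
  S→a B: FOLLOW(B) ⊇ FOLLOW(S) ⊇ {$}; new: +{$}
  S→c A: FOLLOW(A) ⊇ FOLLOW(S) ⊇ {$}; new: +{$}
  FOLLOW[S]={$}  FOLLOW[A]={$,c}  FOLLOW[B]={$}
round 2: done
  FOLLOW[S]={$}  FOLLOW[A]={$,c}  FOLLOW[B]={$}

FOLLOW(A) = ["$", "c"]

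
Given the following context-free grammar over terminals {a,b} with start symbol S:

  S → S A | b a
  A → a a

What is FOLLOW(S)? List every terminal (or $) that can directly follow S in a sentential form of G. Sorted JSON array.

FIRST iteration:
[1]
  A via A→a a: +{a}
  S via S→b a: +{b}
  S: {b}  A: {a}
[2] done
  S: {b}  A: {a}

FOLLOW iteration:
initialize: $ ∈ FOLLOW(S)
iter 1:
  S→S A: FOLLOW(S) ⊇ FIRST(A) = {a}; new: +{a}
  S→S A: FOLLOW(A) ⊇ FOLLOW(S) ⊇ {$,a}; new: +{$,a}
  FOLLOW[S]={$,a}  FOLLOW[A]={$,a}
iter 2: done
  FOLLOW[S]={$,a}  FOLLOW[A]={$,a}

FOLLOW(S) = ["$", "a"]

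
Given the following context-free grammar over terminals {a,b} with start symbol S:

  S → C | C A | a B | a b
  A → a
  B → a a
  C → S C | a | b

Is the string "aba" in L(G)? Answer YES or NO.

CNF form of G:
  S -> C A | S C | T0 B | T0 T1 | a | b
  A -> a
  B -> T0 T0
  C -> S C | a | b
  T0 -> a
  T1 -> b

Fill CYK table bottom-up:
  [0..0]={A,C,S,T0}  "a"  orig:{A,C,S}
  [1..1]={C,S,T1}  "b"  orig:{C,S}
  [2..2]={A,C,S,T0}  "a"  orig:{A,C,S}
  [0..1]={C,S}  "ab"
  [1..2]={C,S}  "ba"
  [0..2]={C,S}  "aba"

S ∈ T[0,2] ⇒ YES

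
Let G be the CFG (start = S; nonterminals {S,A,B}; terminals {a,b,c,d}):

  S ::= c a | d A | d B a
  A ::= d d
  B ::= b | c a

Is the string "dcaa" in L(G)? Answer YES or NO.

Convert to CNF:
  S -> T0 A | T0 X3 | T1 T2
  A -> T0 T0
  B -> T1 T2 | b
  T0 -> d
  T1 -> c
  T2 -> a
  X3 -> B T2

CYK table (by increasing span):
  [0..0]={T0}  "d"  orig:{}
  [1..1]={T1}  "c"  orig:{}
  [2..2]={T2}  "a"  orig:{}
  [3..3]={T2}  "a"  orig:{}
  [0..1]=∅  "dc"
  [1..2]={B,S}  "ca"
  [2..3]=∅  "aa"
  [0..2]=∅  "dca"
  [1..3]={X3}  "caa"  orig:{}
  [0..3]={S}  "dcaa"

S ∈ T[0,3] ⇒ YES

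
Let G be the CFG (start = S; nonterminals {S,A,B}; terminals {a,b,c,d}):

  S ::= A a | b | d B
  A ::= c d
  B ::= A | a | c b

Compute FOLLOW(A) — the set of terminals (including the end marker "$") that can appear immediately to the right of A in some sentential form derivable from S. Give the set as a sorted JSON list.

FIRST iteration:
[1]
  A via A→c d: +{c}
  B via B→A: +{c}
  B via B→a: +{a}
  S via S→A a: +{c}
  S via S→b: +{b}
  S via S→d B: +{d}
  S: {b,c,d}  A: {c}  B: {a,c}
[2] (no change)
  S: {b,c,d}  A: {c}  B: {a,c}

Compute FOLLOW by fixpoint:
initialize: $ ∈ FOLLOW(S)
iter 1:
  S→A a: FOLLOW(A) ⊇ FIRST(a) = {a}; new: +{a}
  S→d B: FOLLOW(B) ⊇ FOLLOW(S) ⊇ {$}; new: +{$}
  FOLLOW(S)={$}  FOLLOW(A)={a}  FOLLOW(B)={$}
iter 2:
  B→A: FOLLOW(A) ⊇ FOLLOW(B) ⊇ {$}; new: +{$}
  FOLLOW(S)={$}  FOLLOW(A)={$,a}  FOLLOW(B)={$}
iter 3: done
  FOLLOW(S)={$}  FOLLOW(A)={$,a}  FOLLOW(B)={$}

FOLLOW(A) = ["$", "a"]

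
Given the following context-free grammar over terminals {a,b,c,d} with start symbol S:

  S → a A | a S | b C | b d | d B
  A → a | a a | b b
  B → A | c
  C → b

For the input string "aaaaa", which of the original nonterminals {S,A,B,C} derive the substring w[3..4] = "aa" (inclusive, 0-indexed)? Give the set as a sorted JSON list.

Convert to CNF:
  S -> T0 A | T0 S | T1 C | T1 T2 | T2 B
  A -> T0 T0 | T1 T1 | a
  B -> T0 T0 | T1 T1 | a | c
  C -> b
  T0 -> a
  T1 -> b
  T2 -> d

CYK table (by increasing span) (cells [i..j] with 3 ≤ i ≤ j ≤ 4 only):
  cell(3,3) a: {A,B,T0}  orig:{A,B}
  cell(4,4) a: {A,B,T0}  orig:{A,B}
  cell(3,4) aa: {A,B,S}

Original NTs in T[3,4] deriving "aa": ["A", "B", "S"]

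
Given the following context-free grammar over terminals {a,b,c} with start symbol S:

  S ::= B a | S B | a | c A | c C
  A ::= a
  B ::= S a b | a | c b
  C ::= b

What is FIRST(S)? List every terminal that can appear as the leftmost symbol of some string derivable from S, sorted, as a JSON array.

FIRST sets, iterate to fixpoint:
round 1:
  A via A→a: +{a}
  B via B→a: +{a}
  B via B→c b: +{c}
  C via C→b: +{b}
  S via S→B a: +{a,c}
  S: {a,c}  A: {a}  B: {a,c}  C: {b}
round 2: done
  S: {a,c}  A: {a}  B: {a,c}  C: {b}

FIRST(S) = ["a", "c"]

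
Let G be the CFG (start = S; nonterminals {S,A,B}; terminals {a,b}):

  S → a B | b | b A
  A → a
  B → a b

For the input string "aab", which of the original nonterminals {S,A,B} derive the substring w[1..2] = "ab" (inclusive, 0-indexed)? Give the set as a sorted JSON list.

Convert to CNF:
  S -> T0 B | T1 A | b
  A -> a
  B -> T0 T1
  T0 -> a
  T1 -> b

CYK fill — only the sub-triangle for w[1..2]:
  T[1,1] 'a' = {A,T0}  orig:{A}
  T[2,2] 'b' = {S,T1}  orig:{S}
  T[1,2] 'ab' = {B}

Original NTs in T[1,2] deriving "ab": ["B"]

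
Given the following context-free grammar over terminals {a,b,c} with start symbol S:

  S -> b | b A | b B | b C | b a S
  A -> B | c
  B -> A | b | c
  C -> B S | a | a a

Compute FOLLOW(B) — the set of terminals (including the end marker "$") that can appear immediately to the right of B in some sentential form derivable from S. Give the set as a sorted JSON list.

FIRST iteration:
[1]
  A via A→c: +{c}
  B via B→A: +{c}
  B via B→b: +{b}
  C via C→B S: +{b,c}
  C via C→a: +{a}
  S via S→b: +{b}
  FIRST(S)={b}  FIRST(A)={c}  FIRST(B)={b,c}  FIRST(C)={a,b,c}
[2]
  A via A→B: +{b}
  FIRST(S)={b}  FIRST(A)={b,c}  FIRST(B)={b,c}  FIRST(C)={a,b,c}
[3] — fixpoint
  FIRST(S)={b}  FIRST(A)={b,c}  FIRST(B)={b,c}  FIRST(C)={a,b,c}

FOLLOW sets:
FOLLOW(S) := {$}
[1]
  C→B S: FOLLOW(B) ⊇ FIRST(S) = {b}; new: +{b}
  S→b A: FOLLOW(A) ⊇ FOLLOW(S) ⊇ {$}; new: +{$}
  S→b B: FOLLOW(B) ⊇ FOLLOW(S) ⊇ {$}; new: +{$}
  S→b C: FOLLOW(C) ⊇ FOLLOW(S) ⊇ {$}; new: +{$}
  FOLLOW(S)={$}  FOLLOW(A)={$}  FOLLOW(B)={$,b}  FOLLOW(C)={$}
[2]
  B→A: FOLLOW(A) ⊇ FOLLOW(B) ⊇ {$,b}; new: +{b}
  FOLLOW(S)={$}  FOLLOW(A)={$,b}  FOLLOW(B)={$,b}  FOLLOW(C)={$}
[3] (stable)
  FOLLOW(S)={$}  FOLLOW(A)={$,b}  FOLLOW(B)={$,b}  FOLLOW(C)={$}

FOLLOW(B) = ["$", "b"]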